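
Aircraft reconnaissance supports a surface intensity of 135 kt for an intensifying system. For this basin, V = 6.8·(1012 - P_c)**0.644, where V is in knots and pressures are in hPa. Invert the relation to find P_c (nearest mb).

ΔP = (V / 6.8)^(1/0.644) = (135/6.8)^1.553.
135/6.8 = 19.853; 19.853^1.553 ≈ 103.58 mb.
P_c = 1012 − 103.58 = 908.42 ≈ 908 mb.

908 mb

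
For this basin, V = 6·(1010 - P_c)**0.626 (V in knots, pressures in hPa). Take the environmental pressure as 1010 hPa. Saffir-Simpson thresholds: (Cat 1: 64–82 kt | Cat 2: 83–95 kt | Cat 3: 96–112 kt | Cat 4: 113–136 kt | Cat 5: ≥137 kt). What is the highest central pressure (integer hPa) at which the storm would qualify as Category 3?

926 hPa

Category 3 begins at V = 96 kt.
Required ΔP = (96/6)^(1/0.626) = 16.000^1.597 ≈ 83.85 hPa.
P_c ≤ 1010 − 83.85 = 926.15, so the highest integer P_c is 926 hPa.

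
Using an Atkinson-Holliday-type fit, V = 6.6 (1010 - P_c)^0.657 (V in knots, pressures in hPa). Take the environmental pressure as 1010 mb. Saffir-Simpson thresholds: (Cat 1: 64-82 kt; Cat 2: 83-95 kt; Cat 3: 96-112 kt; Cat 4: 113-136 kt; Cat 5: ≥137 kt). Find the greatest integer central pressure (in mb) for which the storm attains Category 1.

Category 1 begins at V = 64 kt.
Required ΔP = (64/6.6)^(1/0.657) = 9.697^1.522 ≈ 31.75 mb.
P_c ≤ 1010 − 31.75 = 978.25, so the highest integer P_c is 978 mb.

978 mb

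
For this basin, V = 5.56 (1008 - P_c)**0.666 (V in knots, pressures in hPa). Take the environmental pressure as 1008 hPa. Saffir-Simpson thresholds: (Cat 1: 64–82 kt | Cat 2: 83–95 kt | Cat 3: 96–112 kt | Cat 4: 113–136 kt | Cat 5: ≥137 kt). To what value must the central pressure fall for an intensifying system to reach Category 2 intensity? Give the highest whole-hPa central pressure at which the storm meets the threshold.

950 hPa

Category 2 begins at V = 83 kt.
Required ΔP = (83/5.56)^(1/0.666) = 14.928^1.502 ≈ 57.91 hPa.
P_c ≤ 1008 − 57.91 = 950.09, so the highest integer P_c is 950 hPa.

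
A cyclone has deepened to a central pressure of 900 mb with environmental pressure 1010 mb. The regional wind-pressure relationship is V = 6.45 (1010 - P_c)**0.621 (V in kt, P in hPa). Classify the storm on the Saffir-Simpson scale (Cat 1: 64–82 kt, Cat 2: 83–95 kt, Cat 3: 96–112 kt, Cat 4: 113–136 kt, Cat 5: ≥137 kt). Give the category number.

4

ΔP = 1010 − 900 = 110 mb.
V ≈ 6.45 × 110^0.621 = 6.45 × 18.52 ≈ 119 kt.
119 kt falls in the Category 4 band.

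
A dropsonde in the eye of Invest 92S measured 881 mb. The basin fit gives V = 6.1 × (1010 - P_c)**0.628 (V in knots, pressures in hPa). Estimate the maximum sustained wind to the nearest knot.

129 kt

ΔP = 1010 − 881 = 129 mb.
129^0.628 ≈ 21.157.
V ≈ 6.1 × 21.157 ≈ 129.1 kt.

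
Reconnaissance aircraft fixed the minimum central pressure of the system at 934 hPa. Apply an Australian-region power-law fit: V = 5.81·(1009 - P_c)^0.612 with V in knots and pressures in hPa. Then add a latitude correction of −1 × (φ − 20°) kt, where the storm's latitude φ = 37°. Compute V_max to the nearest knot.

65 kt

ΔP = 1009 − 934 = 75 hPa.
75^0.612 ≈ 14.046.
V ≈ 5.81 × 14.046 ≈ 81.6 kt.
Latitude correction: −1 × (37 − 20) = -17 kt.
Corrected V ≈ 64.6 kt → 65 kt.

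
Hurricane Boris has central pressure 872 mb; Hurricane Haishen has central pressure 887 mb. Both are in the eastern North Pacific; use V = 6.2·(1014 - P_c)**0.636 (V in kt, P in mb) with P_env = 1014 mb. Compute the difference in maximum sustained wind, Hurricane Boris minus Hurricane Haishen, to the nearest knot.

Hurricane Boris: ΔP = 142; V ≈ 6.2 × 142^0.636 ≈ 144.96 kt.
Hurricane Haishen: ΔP = 127; V ≈ 6.2 × 127^0.636 ≈ 135.02 kt.
Difference ≈ 144.96 − 135.02 = 9.94 → 10 kt.

10 kt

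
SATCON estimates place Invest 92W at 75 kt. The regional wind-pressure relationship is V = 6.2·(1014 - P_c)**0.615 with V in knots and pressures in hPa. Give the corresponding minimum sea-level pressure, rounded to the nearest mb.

ΔP = (V / 6.2)^(1/0.615) = (75/6.2)^1.626.
75/6.2 = 12.097; 12.097^1.626 ≈ 57.60 mb.
P_c = 1014 − 57.60 = 956.40 ≈ 956 mb.

956 mb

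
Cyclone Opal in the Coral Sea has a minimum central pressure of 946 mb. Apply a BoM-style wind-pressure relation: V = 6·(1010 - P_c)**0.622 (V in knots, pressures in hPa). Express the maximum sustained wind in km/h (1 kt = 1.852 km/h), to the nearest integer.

148 km/h

ΔP = 1010 − 946 = 64 mb.
V ≈ 6 × 64^0.622 = 6 × 13.288 ≈ 79.725 kt.
79.725 × 1.852 ≈ 147.65 km/h → 148 km/h.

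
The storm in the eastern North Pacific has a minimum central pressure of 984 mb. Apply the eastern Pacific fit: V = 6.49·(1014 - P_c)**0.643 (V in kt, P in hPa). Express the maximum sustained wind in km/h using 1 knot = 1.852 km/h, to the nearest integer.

107 km/h

ΔP = 1014 − 984 = 30 mb.
V ≈ 6.49 × 30^0.643 = 6.49 × 8.908 ≈ 57.814 kt.
57.814 × 1.852 ≈ 107.07 km/h → 107 km/h.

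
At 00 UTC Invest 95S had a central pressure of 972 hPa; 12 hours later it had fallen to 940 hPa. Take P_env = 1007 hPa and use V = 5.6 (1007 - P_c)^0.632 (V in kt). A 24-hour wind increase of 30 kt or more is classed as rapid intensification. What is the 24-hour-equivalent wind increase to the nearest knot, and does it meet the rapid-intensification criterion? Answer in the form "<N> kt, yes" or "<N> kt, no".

V₁: ΔP = 35, V ≈ 5.6 × 35^0.632 ≈ 52.97 kt.
V₂: ΔP = 67, V ≈ 5.6 × 67^0.632 ≈ 79.85 kt.
ΔV over 12 h = 26.88 kt → 24 h equivalent = 26.88 × 24/12 ≈ 53.76 kt.
54 kt ≥ 30 kt ⇒ rapid intensification.

54 kt, yes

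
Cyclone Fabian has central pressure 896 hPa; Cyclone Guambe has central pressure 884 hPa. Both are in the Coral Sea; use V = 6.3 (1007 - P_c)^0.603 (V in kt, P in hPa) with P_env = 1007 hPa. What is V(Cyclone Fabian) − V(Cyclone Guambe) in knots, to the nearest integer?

Cyclone Fabian: ΔP = 111; V ≈ 6.3 × 111^0.603 ≈ 107.81 kt.
Cyclone Guambe: ΔP = 123; V ≈ 6.3 × 123^0.603 ≈ 114.70 kt.
Difference ≈ 107.81 − 114.70 = -6.89 → -7 kt.

-7 kt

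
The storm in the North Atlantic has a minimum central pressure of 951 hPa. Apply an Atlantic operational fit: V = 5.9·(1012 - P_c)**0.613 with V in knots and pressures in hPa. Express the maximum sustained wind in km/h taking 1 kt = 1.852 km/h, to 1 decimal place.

135.8 km/h

ΔP = 1012 − 951 = 61 hPa.
V ≈ 5.9 × 61^0.613 = 5.9 × 12.428 ≈ 73.326 kt.
73.326 × 1.852 ≈ 135.80 km/h → 135.8 km/h.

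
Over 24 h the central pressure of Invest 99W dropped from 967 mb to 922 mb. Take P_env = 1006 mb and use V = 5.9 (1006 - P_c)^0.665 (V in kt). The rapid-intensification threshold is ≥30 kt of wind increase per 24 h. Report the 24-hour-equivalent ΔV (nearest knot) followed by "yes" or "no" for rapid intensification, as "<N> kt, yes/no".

V₁: ΔP = 39, V ≈ 5.9 × 39^0.665 ≈ 67.44 kt.
V₂: ΔP = 84, V ≈ 5.9 × 84^0.665 ≈ 112.33 kt.
ΔV over 24 h = 44.89 kt → 24 h equivalent = 44.89 × 24/24 ≈ 44.89 kt.
45 kt ≥ 30 kt ⇒ rapid intensification.

45 kt, yes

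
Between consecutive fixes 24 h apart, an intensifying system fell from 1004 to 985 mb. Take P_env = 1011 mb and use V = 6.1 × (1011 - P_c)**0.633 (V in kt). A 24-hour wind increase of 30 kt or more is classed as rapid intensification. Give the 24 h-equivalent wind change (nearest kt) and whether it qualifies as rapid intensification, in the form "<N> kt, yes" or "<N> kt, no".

27 kt, no

V₁: ΔP = 7, V ≈ 6.1 × 7^0.633 ≈ 20.91 kt.
V₂: ΔP = 26, V ≈ 6.1 × 26^0.633 ≈ 47.97 kt.
ΔV over 24 h = 27.06 kt → 24 h equivalent = 27.06 × 24/24 ≈ 27.06 kt.
27 kt < 30 kt ⇒ not rapid intensification.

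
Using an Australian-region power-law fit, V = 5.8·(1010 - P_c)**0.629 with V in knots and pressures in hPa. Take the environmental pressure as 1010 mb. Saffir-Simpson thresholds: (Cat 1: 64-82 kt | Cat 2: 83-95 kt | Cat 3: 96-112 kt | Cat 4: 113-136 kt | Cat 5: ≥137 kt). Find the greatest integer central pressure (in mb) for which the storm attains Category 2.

941 mb

Category 2 begins at V = 83 kt.
Required ΔP = (83/5.8)^(1/0.629) = 14.310^1.590 ≈ 68.75 mb.
P_c ≤ 1010 − 68.75 = 941.25, so the highest integer P_c is 941 mb.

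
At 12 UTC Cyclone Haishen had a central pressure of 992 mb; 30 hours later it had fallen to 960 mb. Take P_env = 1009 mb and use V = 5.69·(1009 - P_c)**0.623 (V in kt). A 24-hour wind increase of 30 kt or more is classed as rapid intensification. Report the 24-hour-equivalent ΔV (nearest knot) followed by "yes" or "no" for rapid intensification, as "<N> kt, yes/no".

V₁: ΔP = 17, V ≈ 5.69 × 17^0.623 ≈ 33.24 kt.
V₂: ΔP = 49, V ≈ 5.69 × 49^0.623 ≈ 64.28 kt.
ΔV over 30 h = 31.04 kt → 24 h equivalent = 31.04 × 24/30 ≈ 24.83 kt.
25 kt < 30 kt ⇒ not rapid intensification.

25 kt, no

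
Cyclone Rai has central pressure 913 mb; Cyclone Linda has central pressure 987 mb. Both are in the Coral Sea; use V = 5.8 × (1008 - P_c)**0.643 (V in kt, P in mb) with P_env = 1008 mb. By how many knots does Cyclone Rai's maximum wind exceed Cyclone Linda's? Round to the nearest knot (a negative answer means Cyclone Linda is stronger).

Cyclone Rai: ΔP = 95; V ≈ 5.8 × 95^0.643 ≈ 108.42 kt.
Cyclone Linda: ΔP = 21; V ≈ 5.8 × 21^0.643 ≈ 41.08 kt.
Difference ≈ 108.42 − 41.08 = 67.34 → 67 kt.

67 kt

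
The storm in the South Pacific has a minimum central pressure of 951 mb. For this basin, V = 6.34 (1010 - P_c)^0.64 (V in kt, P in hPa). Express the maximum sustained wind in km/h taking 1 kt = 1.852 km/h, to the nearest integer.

160 km/h

ΔP = 1010 − 951 = 59 mb.
V ≈ 6.34 × 59^0.64 = 6.34 × 13.594 ≈ 86.186 kt.
86.186 × 1.852 ≈ 159.62 km/h → 160 km/h.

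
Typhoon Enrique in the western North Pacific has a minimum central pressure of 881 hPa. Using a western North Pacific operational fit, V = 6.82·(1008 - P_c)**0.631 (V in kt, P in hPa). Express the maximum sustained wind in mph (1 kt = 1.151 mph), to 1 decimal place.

ΔP = 1008 − 881 = 127 hPa.
V ≈ 6.82 × 127^0.631 = 6.82 × 21.257 ≈ 144.972 kt.
144.972 × 1.151 ≈ 166.86 mph → 166.9 mph.

166.9 mph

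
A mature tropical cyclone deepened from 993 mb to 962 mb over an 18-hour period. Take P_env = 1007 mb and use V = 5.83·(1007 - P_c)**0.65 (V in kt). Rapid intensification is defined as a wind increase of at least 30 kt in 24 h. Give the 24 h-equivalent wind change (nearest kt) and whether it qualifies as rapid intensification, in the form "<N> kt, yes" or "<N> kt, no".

49 kt, yes

V₁: ΔP = 14, V ≈ 5.83 × 14^0.65 ≈ 32.41 kt.
V₂: ΔP = 45, V ≈ 5.83 × 45^0.65 ≈ 69.22 kt.
ΔV over 18 h = 36.81 kt → 24 h equivalent = 36.81 × 24/18 ≈ 49.08 kt.
49 kt ≥ 30 kt ⇒ rapid intensification.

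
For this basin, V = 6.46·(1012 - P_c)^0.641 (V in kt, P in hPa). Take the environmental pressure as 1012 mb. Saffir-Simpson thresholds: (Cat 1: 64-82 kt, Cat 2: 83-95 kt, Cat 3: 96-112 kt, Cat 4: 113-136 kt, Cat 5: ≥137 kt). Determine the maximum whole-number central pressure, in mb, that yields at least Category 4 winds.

Category 4 begins at V = 113 kt.
Required ΔP = (113/6.46)^(1/0.641) = 17.492^1.560 ≈ 86.88 mb.
P_c ≤ 1012 − 86.88 = 925.12, so the highest integer P_c is 925 mb.

925 mb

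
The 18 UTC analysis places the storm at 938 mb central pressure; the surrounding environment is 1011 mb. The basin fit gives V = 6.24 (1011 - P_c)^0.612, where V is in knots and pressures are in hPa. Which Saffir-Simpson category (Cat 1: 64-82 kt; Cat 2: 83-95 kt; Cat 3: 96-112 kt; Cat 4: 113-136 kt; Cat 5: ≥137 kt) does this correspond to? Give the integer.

2

ΔP = 1011 − 938 = 73 mb.
V ≈ 6.24 × 73^0.612 = 6.24 × 13.82 ≈ 86 kt.
86 kt falls in the Category 2 band.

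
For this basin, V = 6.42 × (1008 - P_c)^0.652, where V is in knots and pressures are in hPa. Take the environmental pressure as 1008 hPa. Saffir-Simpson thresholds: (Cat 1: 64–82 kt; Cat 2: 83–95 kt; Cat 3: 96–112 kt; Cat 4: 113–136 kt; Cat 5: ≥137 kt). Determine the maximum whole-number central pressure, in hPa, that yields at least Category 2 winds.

Category 2 begins at V = 83 kt.
Required ΔP = (83/6.42)^(1/0.652) = 12.928^1.534 ≈ 50.68 hPa.
P_c ≤ 1008 − 50.68 = 957.32, so the highest integer P_c is 957 hPa.

957 hPa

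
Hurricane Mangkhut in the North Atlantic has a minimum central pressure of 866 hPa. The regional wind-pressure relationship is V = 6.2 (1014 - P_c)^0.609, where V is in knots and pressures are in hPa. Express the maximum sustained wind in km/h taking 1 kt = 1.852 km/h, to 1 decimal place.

240.8 km/h

ΔP = 1014 − 866 = 148 hPa.
V ≈ 6.2 × 148^0.609 = 6.2 × 20.974 ≈ 130.041 kt.
130.041 × 1.852 ≈ 240.84 km/h → 240.8 km/h.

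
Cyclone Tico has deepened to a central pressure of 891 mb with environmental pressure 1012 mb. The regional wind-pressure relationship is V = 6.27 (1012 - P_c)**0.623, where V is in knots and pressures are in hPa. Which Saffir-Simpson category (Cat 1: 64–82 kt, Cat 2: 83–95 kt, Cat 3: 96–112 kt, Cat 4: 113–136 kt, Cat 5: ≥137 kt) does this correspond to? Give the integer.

4

ΔP = 1012 − 891 = 121 mb.
V ≈ 6.27 × 121^0.623 = 6.27 × 19.84 ≈ 124 kt.
124 kt falls in the Category 4 band.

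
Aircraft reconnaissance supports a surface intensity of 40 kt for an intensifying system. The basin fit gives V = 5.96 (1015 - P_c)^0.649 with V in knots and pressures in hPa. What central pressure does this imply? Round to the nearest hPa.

ΔP = (V / 5.96)^(1/0.649) = (40/5.96)^1.541.
40/5.96 = 6.711; 6.711^1.541 ≈ 18.79 hPa.
P_c = 1015 − 18.79 = 996.21 ≈ 996 hPa.

996 hPa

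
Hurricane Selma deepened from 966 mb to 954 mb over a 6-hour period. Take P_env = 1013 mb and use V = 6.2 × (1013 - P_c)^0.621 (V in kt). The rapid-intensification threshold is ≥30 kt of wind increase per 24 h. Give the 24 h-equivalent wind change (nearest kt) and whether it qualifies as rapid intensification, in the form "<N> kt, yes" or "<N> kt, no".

V₁: ΔP = 47, V ≈ 6.2 × 47^0.621 ≈ 67.73 kt.
V₂: ΔP = 59, V ≈ 6.2 × 59^0.621 ≈ 78.00 kt.
ΔV over 6 h = 10.27 kt → 24 h equivalent = 10.27 × 24/6 ≈ 41.08 kt.
41 kt ≥ 30 kt ⇒ rapid intensification.

41 kt, yes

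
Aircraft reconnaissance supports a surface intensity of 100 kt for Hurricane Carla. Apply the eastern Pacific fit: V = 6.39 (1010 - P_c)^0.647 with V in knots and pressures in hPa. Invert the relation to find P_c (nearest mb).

940 mb

ΔP = (V / 6.39)^(1/0.647) = (100/6.39)^1.546.
100/6.39 = 15.649; 15.649^1.546 ≈ 70.18 mb.
P_c = 1010 − 70.18 = 939.82 ≈ 940 mb.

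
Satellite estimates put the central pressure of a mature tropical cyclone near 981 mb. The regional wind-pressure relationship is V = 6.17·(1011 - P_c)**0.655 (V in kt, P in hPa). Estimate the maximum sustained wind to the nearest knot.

ΔP = 1011 − 981 = 30 mb.
30^0.655 ≈ 9.279.
V ≈ 6.17 × 9.279 ≈ 57.3 kt.

57 kt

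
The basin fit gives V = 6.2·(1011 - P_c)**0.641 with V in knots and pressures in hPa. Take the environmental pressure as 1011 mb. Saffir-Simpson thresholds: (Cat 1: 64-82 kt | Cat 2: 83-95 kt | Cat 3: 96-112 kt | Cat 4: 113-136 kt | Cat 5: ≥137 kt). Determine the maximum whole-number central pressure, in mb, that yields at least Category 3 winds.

939 mb

Category 3 begins at V = 96 kt.
Required ΔP = (96/6.2)^(1/0.641) = 15.484^1.560 ≈ 71.83 mb.
P_c ≤ 1011 − 71.83 = 939.17, so the highest integer P_c is 939 mb.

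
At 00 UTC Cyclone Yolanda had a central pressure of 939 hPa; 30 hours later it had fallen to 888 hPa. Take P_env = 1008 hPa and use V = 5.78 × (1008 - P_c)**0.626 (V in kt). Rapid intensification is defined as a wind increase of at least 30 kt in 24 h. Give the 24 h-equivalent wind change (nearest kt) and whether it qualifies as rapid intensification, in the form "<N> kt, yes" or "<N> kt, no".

V₁: ΔP = 69, V ≈ 5.78 × 69^0.626 ≈ 81.86 kt.
V₂: ΔP = 120, V ≈ 5.78 × 120^0.626 ≈ 115.74 kt.
ΔV over 30 h = 33.88 kt → 24 h equivalent = 33.88 × 24/30 ≈ 27.10 kt.
27 kt < 30 kt ⇒ not rapid intensification.

27 kt, no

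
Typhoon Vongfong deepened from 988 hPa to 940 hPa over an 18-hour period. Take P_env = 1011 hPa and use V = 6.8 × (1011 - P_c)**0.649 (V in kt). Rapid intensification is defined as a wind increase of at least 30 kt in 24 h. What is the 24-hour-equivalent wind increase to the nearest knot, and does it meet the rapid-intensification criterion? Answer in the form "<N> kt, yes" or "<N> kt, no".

V₁: ΔP = 23, V ≈ 6.8 × 23^0.649 ≈ 52.03 kt.
V₂: ΔP = 71, V ≈ 6.8 × 71^0.649 ≈ 108.14 kt.
ΔV over 18 h = 56.11 kt → 24 h equivalent = 56.11 × 24/18 ≈ 74.81 kt.
75 kt ≥ 30 kt ⇒ rapid intensification.

75 kt, yes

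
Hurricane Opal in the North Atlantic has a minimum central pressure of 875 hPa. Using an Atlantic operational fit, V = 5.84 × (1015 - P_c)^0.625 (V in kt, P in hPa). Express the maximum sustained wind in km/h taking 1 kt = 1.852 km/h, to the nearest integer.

237 km/h

ΔP = 1015 − 875 = 140 hPa.
V ≈ 5.84 × 140^0.625 = 5.84 × 21.945 ≈ 128.157 kt.
128.157 × 1.852 ≈ 237.35 km/h → 237 km/h.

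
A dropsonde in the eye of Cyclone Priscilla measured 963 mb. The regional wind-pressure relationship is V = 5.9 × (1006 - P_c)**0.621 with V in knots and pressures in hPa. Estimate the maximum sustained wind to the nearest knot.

61 kt

ΔP = 1006 − 963 = 43 mb.
43^0.621 ≈ 10.337.
V ≈ 5.9 × 10.337 ≈ 61.0 kt.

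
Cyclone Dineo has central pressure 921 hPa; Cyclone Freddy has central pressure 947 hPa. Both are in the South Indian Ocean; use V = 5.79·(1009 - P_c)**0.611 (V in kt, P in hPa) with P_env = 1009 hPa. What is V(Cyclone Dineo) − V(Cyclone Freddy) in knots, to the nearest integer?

17 kt

Cyclone Dineo: ΔP = 88; V ≈ 5.79 × 88^0.611 ≈ 89.28 kt.
Cyclone Freddy: ΔP = 62; V ≈ 5.79 × 62^0.611 ≈ 72.08 kt.
Difference ≈ 89.28 − 72.08 = 17.20 → 17 kt.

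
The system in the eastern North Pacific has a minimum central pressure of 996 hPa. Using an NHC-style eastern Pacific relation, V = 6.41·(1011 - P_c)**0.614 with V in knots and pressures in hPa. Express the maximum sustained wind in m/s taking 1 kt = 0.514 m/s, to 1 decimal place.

ΔP = 1011 − 996 = 15 hPa.
V ≈ 6.41 × 15^0.614 = 6.41 × 5.274 ≈ 33.805 kt.
33.805 × 0.514 ≈ 17.38 m/s → 17.4 m/s.

17.4 m/s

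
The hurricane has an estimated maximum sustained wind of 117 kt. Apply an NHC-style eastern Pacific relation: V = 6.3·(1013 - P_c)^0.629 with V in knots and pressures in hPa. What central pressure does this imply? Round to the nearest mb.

909 mb

ΔP = (V / 6.3)^(1/0.629) = (117/6.3)^1.590.
117/6.3 = 18.571; 18.571^1.590 ≈ 104.05 mb.
P_c = 1013 − 104.05 = 908.95 ≈ 909 mb.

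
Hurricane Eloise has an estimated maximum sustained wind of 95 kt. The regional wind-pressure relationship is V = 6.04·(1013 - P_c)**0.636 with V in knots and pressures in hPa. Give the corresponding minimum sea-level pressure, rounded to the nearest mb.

937 mb

ΔP = (V / 6.04)^(1/0.636) = (95/6.04)^1.572.
95/6.04 = 15.728; 15.728^1.572 ≈ 76.13 mb.
P_c = 1013 − 76.13 = 936.87 ≈ 937 mb.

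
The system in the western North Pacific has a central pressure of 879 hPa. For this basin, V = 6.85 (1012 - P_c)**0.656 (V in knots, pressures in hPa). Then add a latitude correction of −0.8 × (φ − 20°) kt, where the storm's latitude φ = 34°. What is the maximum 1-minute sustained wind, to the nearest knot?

158 kt

ΔP = 1012 − 879 = 133 hPa.
133^0.656 ≈ 24.731.
V ≈ 6.85 × 24.731 ≈ 169.4 kt.
Latitude correction: −0.8 × (34 − 20) = -11.2 kt.
Corrected V ≈ 158.2 kt → 158 kt.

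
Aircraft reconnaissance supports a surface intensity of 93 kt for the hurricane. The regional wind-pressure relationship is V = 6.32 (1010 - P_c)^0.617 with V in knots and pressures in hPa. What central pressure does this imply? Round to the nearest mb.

ΔP = (V / 6.32)^(1/0.617) = (93/6.32)^1.621.
93/6.32 = 14.715; 14.715^1.621 ≈ 78.10 mb.
P_c = 1010 − 78.10 = 931.90 ≈ 932 mb.

932 mb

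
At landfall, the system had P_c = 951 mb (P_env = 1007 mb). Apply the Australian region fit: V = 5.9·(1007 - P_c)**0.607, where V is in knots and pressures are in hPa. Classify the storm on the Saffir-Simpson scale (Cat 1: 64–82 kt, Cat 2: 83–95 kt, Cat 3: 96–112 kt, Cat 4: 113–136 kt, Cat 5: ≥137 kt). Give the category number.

ΔP = 1007 − 951 = 56 mb.
V ≈ 5.9 × 56^0.607 = 5.9 × 11.51 ≈ 68 kt.
68 kt falls in the Category 1 band.

1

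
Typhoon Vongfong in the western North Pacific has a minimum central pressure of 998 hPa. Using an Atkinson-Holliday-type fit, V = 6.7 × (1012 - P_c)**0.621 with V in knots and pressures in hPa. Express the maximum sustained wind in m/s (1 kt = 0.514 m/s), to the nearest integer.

ΔP = 1012 − 998 = 14 hPa.
V ≈ 6.7 × 14^0.621 = 6.7 × 5.149 ≈ 34.500 kt.
34.500 × 0.514 ≈ 17.73 m/s → 18 m/s.

18 m/s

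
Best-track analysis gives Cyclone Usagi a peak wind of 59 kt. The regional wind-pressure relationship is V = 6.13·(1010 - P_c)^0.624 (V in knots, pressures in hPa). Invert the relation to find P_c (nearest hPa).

972 hPa

ΔP = (V / 6.13)^(1/0.624) = (59/6.13)^1.603.
59/6.13 = 9.625; 9.625^1.603 ≈ 37.67 hPa.
P_c = 1010 − 37.67 = 972.33 ≈ 972 hPa.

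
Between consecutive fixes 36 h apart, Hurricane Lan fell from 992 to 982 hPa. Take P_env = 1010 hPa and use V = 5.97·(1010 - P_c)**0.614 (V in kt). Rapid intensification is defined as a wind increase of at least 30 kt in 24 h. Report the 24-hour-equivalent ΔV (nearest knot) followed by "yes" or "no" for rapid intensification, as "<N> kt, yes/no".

7 kt, no

V₁: ΔP = 18, V ≈ 5.97 × 18^0.614 ≈ 35.21 kt.
V₂: ΔP = 28, V ≈ 5.97 × 28^0.614 ≈ 46.19 kt.
ΔV over 36 h = 10.98 kt → 24 h equivalent = 10.98 × 24/36 ≈ 7.32 kt.
7 kt < 30 kt ⇒ not rapid intensification.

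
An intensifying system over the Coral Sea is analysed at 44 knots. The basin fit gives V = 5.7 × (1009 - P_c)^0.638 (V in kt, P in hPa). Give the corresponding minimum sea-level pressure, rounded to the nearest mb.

984 mb

ΔP = (V / 5.7)^(1/0.638) = (44/5.7)^1.567.
44/5.7 = 7.719; 7.719^1.567 ≈ 24.61 mb.
P_c = 1009 − 24.61 = 984.39 ≈ 984 mb.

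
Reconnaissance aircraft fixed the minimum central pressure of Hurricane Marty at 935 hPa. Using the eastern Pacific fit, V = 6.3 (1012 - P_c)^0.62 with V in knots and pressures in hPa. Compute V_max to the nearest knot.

ΔP = 1012 − 935 = 77 hPa.
77^0.62 ≈ 14.778.
V ≈ 6.3 × 14.778 ≈ 93.1 kt.

93 kt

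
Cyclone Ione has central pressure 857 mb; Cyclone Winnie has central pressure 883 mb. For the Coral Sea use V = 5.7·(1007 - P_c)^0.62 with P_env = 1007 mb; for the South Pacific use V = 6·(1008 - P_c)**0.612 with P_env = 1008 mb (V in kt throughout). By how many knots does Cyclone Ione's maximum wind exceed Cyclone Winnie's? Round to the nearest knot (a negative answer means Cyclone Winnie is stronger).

Cyclone Ione: ΔP = 150; V ≈ 5.7 × 150^0.62 ≈ 127.37 kt.
Cyclone Winnie: ΔP = 125; V ≈ 6 × 125^0.612 ≈ 115.20 kt.
Difference ≈ 127.37 − 115.20 = 12.17 → 12 kt.

12 kt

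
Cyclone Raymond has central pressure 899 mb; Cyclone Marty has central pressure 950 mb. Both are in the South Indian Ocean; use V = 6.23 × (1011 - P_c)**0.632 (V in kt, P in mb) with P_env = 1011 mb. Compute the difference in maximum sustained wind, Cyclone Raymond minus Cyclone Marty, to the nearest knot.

39 kt

Cyclone Raymond: ΔP = 112; V ≈ 6.23 × 112^0.632 ≈ 122.91 kt.
Cyclone Marty: ΔP = 61; V ≈ 6.23 × 61^0.632 ≈ 83.72 kt.
Difference ≈ 122.91 − 83.72 = 39.19 → 39 kt.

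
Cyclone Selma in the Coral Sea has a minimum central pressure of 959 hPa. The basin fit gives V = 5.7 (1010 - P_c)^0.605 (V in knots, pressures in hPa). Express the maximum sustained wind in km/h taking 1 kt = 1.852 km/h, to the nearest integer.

ΔP = 1010 − 959 = 51 hPa.
V ≈ 5.7 × 51^0.605 = 5.7 × 10.791 ≈ 61.511 kt.
61.511 × 1.852 ≈ 113.92 km/h → 114 km/h.

114 km/h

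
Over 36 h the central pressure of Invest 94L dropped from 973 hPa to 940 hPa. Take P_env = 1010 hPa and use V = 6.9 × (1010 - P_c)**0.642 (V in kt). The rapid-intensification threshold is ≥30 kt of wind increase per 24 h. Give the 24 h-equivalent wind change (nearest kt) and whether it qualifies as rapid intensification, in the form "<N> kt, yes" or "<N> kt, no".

24 kt, no

V₁: ΔP = 37, V ≈ 6.9 × 37^0.642 ≈ 70.09 kt.
V₂: ΔP = 70, V ≈ 6.9 × 70^0.642 ≈ 105.54 kt.
ΔV over 36 h = 35.45 kt → 24 h equivalent = 35.45 × 24/36 ≈ 23.63 kt.
24 kt < 30 kt ⇒ not rapid intensification.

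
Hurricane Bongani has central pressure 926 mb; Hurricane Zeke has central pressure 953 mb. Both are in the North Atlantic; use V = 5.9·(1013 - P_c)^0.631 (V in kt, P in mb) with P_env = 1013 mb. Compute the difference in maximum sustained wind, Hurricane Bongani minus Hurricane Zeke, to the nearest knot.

21 kt

Hurricane Bongani: ΔP = 87; V ≈ 5.9 × 87^0.631 ≈ 98.78 kt.
Hurricane Zeke: ΔP = 60; V ≈ 5.9 × 60^0.631 ≈ 78.14 kt.
Difference ≈ 98.78 − 78.14 = 20.64 → 21 kt.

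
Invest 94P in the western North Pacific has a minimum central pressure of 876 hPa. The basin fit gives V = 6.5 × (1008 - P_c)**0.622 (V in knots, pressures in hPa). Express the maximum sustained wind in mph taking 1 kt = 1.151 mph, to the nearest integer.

156 mph

ΔP = 1008 − 876 = 132 hPa.
V ≈ 6.5 × 132^0.622 = 6.5 × 20.845 ≈ 135.491 kt.
135.491 × 1.151 ≈ 155.95 mph → 156 mph.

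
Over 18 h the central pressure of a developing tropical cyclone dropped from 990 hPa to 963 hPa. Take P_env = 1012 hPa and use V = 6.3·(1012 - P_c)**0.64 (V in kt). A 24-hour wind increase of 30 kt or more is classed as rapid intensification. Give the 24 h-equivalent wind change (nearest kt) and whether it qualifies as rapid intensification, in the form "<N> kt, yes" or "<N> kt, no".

V₁: ΔP = 22, V ≈ 6.3 × 22^0.64 ≈ 45.55 kt.
V₂: ΔP = 49, V ≈ 6.3 × 49^0.64 ≈ 76.04 kt.
ΔV over 18 h = 30.49 kt → 24 h equivalent = 30.49 × 24/18 ≈ 40.65 kt.
41 kt ≥ 30 kt ⇒ rapid intensification.

41 kt, yes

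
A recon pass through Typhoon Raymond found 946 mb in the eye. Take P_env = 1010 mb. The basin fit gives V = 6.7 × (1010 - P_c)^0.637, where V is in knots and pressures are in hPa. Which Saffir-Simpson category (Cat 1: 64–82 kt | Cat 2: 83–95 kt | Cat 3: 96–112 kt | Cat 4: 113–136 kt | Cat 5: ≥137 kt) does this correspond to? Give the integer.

ΔP = 1010 − 946 = 64 mb.
V ≈ 6.7 × 64^0.637 = 6.7 × 14.14 ≈ 95 kt.
95 kt falls in the Category 2 band.

2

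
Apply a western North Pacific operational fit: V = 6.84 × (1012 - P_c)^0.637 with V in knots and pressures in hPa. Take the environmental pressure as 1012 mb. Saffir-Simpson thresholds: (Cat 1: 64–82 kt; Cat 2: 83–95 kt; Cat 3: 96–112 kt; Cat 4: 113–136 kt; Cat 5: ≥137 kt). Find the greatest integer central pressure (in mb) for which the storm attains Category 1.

Category 1 begins at V = 64 kt.
Required ΔP = (64/6.84)^(1/0.637) = 9.357^1.570 ≈ 33.46 mb.
P_c ≤ 1012 − 33.46 = 978.54, so the highest integer P_c is 978 mb.

978 mb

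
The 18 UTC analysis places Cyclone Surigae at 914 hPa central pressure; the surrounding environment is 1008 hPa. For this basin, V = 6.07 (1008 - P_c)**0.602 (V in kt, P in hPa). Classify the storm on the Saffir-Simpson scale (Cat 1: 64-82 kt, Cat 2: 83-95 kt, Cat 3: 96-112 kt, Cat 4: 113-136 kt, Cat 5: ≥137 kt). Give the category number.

ΔP = 1008 − 914 = 94 hPa.
V ≈ 6.07 × 94^0.602 = 6.07 × 15.41 ≈ 94 kt.
94 kt falls in the Category 2 band.

2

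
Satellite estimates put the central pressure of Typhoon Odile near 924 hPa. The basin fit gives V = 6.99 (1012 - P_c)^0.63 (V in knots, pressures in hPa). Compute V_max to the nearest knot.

117 kt

ΔP = 1012 − 924 = 88 hPa.
88^0.63 ≈ 16.789.
V ≈ 6.99 × 16.789 ≈ 117.4 kt.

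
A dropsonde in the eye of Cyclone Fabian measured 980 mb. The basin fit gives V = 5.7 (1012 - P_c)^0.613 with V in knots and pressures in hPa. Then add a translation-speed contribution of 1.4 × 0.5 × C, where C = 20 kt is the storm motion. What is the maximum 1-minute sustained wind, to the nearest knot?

ΔP = 1012 − 980 = 32 mb.
32^0.613 ≈ 8.369.
V ≈ 5.7 × 8.369 ≈ 47.7 kt.
Translation term: 1.4 × 0.5 × 20 = 14 kt.
Corrected V ≈ 61.7 kt → 62 kt.

62 kt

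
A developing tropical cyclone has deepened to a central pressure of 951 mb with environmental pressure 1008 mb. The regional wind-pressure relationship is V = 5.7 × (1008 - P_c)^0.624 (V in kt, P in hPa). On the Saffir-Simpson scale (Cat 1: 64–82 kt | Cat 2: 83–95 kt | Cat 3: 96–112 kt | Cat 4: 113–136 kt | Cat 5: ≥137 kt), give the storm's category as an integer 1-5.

1

ΔP = 1008 − 951 = 57 mb.
V ≈ 5.7 × 57^0.624 = 5.7 × 12.46 ≈ 71 kt.
71 kt falls in the Category 1 band.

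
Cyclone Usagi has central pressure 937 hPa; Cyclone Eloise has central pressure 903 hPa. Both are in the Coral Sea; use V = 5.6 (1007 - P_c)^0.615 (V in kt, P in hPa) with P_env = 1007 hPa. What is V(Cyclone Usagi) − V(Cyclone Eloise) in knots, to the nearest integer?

Cyclone Usagi: ΔP = 70; V ≈ 5.6 × 70^0.615 ≈ 76.37 kt.
Cyclone Eloise: ΔP = 104; V ≈ 5.6 × 104^0.615 ≈ 97.42 kt.
Difference ≈ 76.37 − 97.42 = -21.05 → -21 kt.

-21 kt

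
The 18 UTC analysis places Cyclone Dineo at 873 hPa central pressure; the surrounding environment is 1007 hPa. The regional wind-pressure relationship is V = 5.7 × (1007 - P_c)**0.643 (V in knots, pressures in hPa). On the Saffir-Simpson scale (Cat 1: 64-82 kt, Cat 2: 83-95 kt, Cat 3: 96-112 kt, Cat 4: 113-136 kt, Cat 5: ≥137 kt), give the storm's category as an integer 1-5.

4

ΔP = 1007 − 873 = 134 hPa.
V ≈ 5.7 × 134^0.643 = 5.7 × 23.32 ≈ 133 kt.
133 kt falls in the Category 4 band.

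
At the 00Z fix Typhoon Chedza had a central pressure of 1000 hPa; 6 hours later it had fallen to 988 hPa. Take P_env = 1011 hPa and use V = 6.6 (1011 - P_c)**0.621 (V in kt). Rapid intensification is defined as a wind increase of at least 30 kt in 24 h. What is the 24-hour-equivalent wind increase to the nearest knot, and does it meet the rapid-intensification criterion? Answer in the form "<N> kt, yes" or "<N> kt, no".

68 kt, yes

V₁: ΔP = 11, V ≈ 6.6 × 11^0.621 ≈ 29.26 kt.
V₂: ΔP = 23, V ≈ 6.6 × 23^0.621 ≈ 46.26 kt.
ΔV over 6 h = 17.00 kt → 24 h equivalent = 17.00 × 24/6 ≈ 68.00 kt.
68 kt ≥ 30 kt ⇒ rapid intensification.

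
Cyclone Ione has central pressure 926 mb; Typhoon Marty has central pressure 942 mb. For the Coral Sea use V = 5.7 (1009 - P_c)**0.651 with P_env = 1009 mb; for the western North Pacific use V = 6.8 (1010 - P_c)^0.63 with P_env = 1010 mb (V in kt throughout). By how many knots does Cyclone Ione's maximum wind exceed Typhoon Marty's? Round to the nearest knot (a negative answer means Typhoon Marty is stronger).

4 kt

Cyclone Ione: ΔP = 83; V ≈ 5.7 × 83^0.651 ≈ 101.20 kt.
Typhoon Marty: ΔP = 68; V ≈ 6.8 × 68^0.63 ≈ 97.05 kt.
Difference ≈ 101.20 − 97.05 = 4.15 → 4 kt.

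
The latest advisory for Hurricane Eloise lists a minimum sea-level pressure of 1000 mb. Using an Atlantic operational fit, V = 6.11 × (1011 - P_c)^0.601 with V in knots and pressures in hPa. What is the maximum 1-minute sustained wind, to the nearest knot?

ΔP = 1011 − 1000 = 11 mb.
11^0.601 ≈ 4.225.
V ≈ 6.11 × 4.225 ≈ 25.8 kt.

26 kt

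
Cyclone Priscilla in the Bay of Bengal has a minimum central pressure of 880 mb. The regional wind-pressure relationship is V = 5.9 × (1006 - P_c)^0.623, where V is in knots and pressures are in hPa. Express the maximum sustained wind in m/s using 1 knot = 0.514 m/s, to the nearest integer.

62 m/s

ΔP = 1006 − 880 = 126 mb.
V ≈ 5.9 × 126^0.623 = 5.9 × 20.348 ≈ 120.056 kt.
120.056 × 0.514 ≈ 61.71 m/s → 62 m/s.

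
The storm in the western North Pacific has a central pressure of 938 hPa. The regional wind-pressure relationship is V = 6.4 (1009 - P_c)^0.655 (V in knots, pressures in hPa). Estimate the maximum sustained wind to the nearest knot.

ΔP = 1009 − 938 = 71 hPa.
71^0.655 ≈ 16.315.
V ≈ 6.4 × 16.315 ≈ 104.4 kt.

104 kt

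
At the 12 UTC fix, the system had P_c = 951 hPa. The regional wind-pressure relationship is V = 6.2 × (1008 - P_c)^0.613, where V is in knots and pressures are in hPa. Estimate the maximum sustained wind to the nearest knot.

ΔP = 1008 − 951 = 57 hPa.
57^0.613 ≈ 11.922.
V ≈ 6.2 × 11.922 ≈ 73.9 kt.

74 kt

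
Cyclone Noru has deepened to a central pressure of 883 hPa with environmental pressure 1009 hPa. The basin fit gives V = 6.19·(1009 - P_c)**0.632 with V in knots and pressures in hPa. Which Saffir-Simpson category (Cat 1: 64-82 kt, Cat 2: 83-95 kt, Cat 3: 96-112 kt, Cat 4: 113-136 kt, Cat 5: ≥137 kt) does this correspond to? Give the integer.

ΔP = 1009 − 883 = 126 hPa.
V ≈ 6.19 × 126^0.632 = 6.19 × 21.25 ≈ 132 kt.
132 kt falls in the Category 4 band.

4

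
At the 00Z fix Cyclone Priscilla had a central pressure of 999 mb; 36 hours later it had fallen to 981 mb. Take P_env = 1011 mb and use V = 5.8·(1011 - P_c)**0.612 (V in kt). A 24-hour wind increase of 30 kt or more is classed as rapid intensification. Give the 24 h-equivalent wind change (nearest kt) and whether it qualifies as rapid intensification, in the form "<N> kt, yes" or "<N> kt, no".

V₁: ΔP = 12, V ≈ 5.8 × 12^0.612 ≈ 26.54 kt.
V₂: ΔP = 30, V ≈ 5.8 × 30^0.612 ≈ 46.50 kt.
ΔV over 36 h = 19.96 kt → 24 h equivalent = 19.96 × 24/36 ≈ 13.31 kt.
13 kt < 30 kt ⇒ not rapid intensification.

13 kt, no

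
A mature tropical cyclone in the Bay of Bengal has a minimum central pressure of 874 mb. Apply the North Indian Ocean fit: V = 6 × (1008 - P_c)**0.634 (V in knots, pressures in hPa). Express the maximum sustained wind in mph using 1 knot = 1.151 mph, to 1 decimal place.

ΔP = 1008 − 874 = 134 mb.
V ≈ 6 × 134^0.634 = 6 × 22.314 ≈ 133.886 kt.
133.886 × 1.151 ≈ 154.10 mph → 154.1 mph.

154.1 mph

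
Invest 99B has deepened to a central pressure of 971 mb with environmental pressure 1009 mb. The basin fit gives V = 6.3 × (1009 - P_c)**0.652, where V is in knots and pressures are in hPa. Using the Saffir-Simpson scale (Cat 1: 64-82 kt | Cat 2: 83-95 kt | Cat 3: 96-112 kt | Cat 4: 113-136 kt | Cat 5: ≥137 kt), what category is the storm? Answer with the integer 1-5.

1

ΔP = 1009 − 971 = 38 mb.
V ≈ 6.3 × 38^0.652 = 6.3 × 10.72 ≈ 68 kt.
68 kt falls in the Category 1 band.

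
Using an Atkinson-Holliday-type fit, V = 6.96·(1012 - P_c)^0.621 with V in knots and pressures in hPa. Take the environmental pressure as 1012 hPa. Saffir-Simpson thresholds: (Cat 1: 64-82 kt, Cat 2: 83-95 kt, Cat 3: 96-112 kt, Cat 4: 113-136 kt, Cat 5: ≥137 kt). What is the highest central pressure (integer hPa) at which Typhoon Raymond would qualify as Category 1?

Category 1 begins at V = 64 kt.
Required ΔP = (64/6.96)^(1/0.621) = 9.195^1.610 ≈ 35.62 hPa.
P_c ≤ 1012 − 35.62 = 976.38, so the highest integer P_c is 976 hPa.

976 hPa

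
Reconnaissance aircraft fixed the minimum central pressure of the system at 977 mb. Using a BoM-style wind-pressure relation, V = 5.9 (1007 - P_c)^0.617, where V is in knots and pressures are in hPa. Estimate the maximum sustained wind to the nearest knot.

ΔP = 1007 − 977 = 30 mb.
30^0.617 ≈ 8.154.
V ≈ 5.9 × 8.154 ≈ 48.1 kt.

48 kt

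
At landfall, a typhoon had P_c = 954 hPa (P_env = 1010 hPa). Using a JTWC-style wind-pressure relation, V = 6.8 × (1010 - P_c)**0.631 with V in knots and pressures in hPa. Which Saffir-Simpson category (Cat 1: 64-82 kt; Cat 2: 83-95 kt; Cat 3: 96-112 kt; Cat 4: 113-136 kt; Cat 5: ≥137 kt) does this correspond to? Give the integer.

ΔP = 1010 − 954 = 56 hPa.
V ≈ 6.8 × 56^0.631 = 6.8 × 12.68 ≈ 86 kt.
86 kt falls in the Category 2 band.

2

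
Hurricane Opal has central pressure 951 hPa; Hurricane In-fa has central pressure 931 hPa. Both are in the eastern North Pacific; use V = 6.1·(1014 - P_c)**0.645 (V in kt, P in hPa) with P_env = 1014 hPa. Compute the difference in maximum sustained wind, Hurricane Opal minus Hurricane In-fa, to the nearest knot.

-17 kt

Hurricane Opal: ΔP = 63; V ≈ 6.1 × 63^0.645 ≈ 88.29 kt.
Hurricane In-fa: ΔP = 83; V ≈ 6.1 × 83^0.645 ≈ 105.47 kt.
Difference ≈ 88.29 − 105.47 = -17.18 → -17 kt.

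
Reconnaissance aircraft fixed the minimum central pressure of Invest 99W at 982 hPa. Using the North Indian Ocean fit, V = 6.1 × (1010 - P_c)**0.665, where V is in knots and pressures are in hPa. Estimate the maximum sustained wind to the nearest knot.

56 kt

ΔP = 1010 − 982 = 28 hPa.
28^0.665 ≈ 9.170.
V ≈ 6.1 × 9.170 ≈ 55.9 kt.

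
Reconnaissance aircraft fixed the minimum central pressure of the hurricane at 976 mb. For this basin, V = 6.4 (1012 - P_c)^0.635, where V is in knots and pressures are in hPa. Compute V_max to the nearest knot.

62 kt

ΔP = 1012 − 976 = 36 mb.
36^0.635 ≈ 9.733.
V ≈ 6.4 × 9.733 ≈ 62.3 kt.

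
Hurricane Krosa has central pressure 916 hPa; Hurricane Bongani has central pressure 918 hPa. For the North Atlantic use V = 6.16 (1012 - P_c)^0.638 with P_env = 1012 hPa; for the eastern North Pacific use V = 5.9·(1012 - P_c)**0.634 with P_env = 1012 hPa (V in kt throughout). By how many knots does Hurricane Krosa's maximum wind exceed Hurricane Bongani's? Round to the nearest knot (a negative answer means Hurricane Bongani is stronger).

8 kt

Hurricane Krosa: ΔP = 96; V ≈ 6.16 × 96^0.638 ≈ 113.31 kt.
Hurricane Bongani: ΔP = 94; V ≈ 5.9 × 94^0.634 ≈ 105.15 kt.
Difference ≈ 113.31 − 105.15 = 8.16 → 8 kt.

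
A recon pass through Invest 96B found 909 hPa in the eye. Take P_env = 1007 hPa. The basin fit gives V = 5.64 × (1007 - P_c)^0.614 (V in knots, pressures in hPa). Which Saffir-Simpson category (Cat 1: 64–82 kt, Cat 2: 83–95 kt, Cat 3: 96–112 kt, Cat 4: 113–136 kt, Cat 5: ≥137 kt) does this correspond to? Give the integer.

ΔP = 1007 − 909 = 98 hPa.
V ≈ 5.64 × 98^0.614 = 5.64 × 16.70 ≈ 94 kt.
94 kt falls in the Category 2 band.

2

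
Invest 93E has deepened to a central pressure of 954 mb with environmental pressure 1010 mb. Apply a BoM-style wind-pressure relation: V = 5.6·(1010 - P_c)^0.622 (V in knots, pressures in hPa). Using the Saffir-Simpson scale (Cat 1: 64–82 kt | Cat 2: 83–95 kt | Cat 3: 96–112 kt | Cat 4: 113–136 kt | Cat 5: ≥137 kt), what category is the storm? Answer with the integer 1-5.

1

ΔP = 1010 − 954 = 56 mb.
V ≈ 5.6 × 56^0.622 = 5.6 × 12.23 ≈ 68 kt.
68 kt falls in the Category 1 band.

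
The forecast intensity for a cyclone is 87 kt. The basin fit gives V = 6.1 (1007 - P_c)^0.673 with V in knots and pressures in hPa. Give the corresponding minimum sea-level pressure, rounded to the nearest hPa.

955 hPa

ΔP = (V / 6.1)^(1/0.673) = (87/6.1)^1.486.
87/6.1 = 14.262; 14.262^1.486 ≈ 51.88 hPa.
P_c = 1007 − 51.88 = 955.12 ≈ 955 hPa.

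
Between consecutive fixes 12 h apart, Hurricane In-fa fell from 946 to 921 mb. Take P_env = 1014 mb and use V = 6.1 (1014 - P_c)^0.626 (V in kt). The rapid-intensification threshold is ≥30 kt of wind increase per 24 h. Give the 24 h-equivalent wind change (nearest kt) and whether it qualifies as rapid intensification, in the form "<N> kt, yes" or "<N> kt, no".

V₁: ΔP = 68, V ≈ 6.1 × 68^0.626 ≈ 85.60 kt.
V₂: ΔP = 93, V ≈ 6.1 × 93^0.626 ≈ 104.14 kt.
ΔV over 12 h = 18.54 kt → 24 h equivalent = 18.54 × 24/12 ≈ 37.08 kt.
37 kt ≥ 30 kt ⇒ rapid intensification.

37 kt, yes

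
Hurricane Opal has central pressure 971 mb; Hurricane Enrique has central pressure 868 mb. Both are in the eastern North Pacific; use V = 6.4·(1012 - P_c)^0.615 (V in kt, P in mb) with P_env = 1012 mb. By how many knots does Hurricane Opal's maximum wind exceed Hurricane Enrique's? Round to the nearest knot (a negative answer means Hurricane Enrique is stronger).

Hurricane Opal: ΔP = 41; V ≈ 6.4 × 41^0.615 ≈ 62.81 kt.
Hurricane Enrique: ΔP = 144; V ≈ 6.4 × 144^0.615 ≈ 136.01 kt.
Difference ≈ 62.81 − 136.01 = -73.20 → -73 kt.

-73 kt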